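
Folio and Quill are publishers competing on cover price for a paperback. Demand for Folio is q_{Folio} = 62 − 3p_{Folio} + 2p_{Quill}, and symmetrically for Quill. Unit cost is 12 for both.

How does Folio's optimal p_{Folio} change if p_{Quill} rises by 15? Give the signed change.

Folio's profit: π = (p_{Folio} − 12)(62 − 3p_{Folio} + 2p_{Quill}).
∂π/∂p_{Folio} = 98 − 6p_{Folio} + 2p_{Quill} = 0 ⇒ p_{Folio} = 49/3 + (1/3)p_{Quill}.
The reaction-function slope is 1/3, so a 15-unit rise in p_{Quill} moves p_{Folio} by 1/3 × 15 = 5. Folio's best response rises — the actions are strategic complements.

5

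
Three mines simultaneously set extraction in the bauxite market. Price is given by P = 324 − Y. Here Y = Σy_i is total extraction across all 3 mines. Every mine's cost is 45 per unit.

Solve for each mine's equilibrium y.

A representative mine's profit is π_i = y_i(324 − Y) − 45y_i, with Y = y_i + Σ_{j≠i} y_j.
First-order condition: 279 − 2y_i − Σ_{j≠i} y_j = 0.
In a symmetric equilibrium every mine chooses the same y, so Σ_{j≠i} y_j = 2y. The condition becomes 279 − 4y = 0, giving y = 279/4 = 69.75.

69.75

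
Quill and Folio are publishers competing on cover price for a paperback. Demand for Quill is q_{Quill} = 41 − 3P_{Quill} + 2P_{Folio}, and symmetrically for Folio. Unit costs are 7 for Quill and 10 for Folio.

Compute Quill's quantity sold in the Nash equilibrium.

Quill's profit: π = (P_{Quill} − 7)(41 − 3P_{Quill} + 2P_{Folio}).
∂π/∂P_{Quill} = 62 − 6P_{Quill} + 2P_{Folio} = 0 ⇒ P_{Quill} = 31/3 + (1/3)P_{Folio}.
Similarly P_{Folio} = 71/6 + (1/3)P_{Quill}.
Solving the two reaction functions simultaneously: (1 − (1/3)(1/3))P_{Quill} = 31/3 + (1/3)·(71/6), so (8/9)P_{Quill} = 257/18 and P_{Quill} = 16.0625.
Then P_{Folio} = 71/6 + (1/3)·16.0625 = 17.1875.
q_{Quill} = 41 − 3·16.0625 + 2·17.1875 = 27.1875.

27.1875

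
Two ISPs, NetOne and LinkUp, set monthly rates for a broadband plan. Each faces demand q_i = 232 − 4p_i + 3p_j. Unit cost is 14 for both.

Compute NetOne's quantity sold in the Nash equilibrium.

NetOne's profit: π = (p_{NetOne} − 14)(232 − 4p_{NetOne} + 3p_{LinkUp}).
∂π/∂p_{NetOne} = 288 − 8p_{NetOne} + 3p_{LinkUp} = 0 ⇒ p_{NetOne} = 36 + 0.375p_{LinkUp}.
Setting p_{NetOne} = p_{LinkUp} in the reaction function: p_{NetOne} = 36 + 0.375p_{NetOne}, so p_{NetOne} = 36 / 0.625 = 57.6.
q_{NetOne} = 232 − 4·57.6 + 3·57.6 = 174.4.

174.4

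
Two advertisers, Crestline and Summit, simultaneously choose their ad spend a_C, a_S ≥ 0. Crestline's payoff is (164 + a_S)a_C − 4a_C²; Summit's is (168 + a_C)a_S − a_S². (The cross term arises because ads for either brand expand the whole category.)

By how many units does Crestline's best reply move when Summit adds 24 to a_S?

3

Expanding Crestline's payoff: 164a_C + a_Sa_C − 4a_C².
∂π/∂a_C = 164 + a_S − 8a_C = 0, so a_C = 20.5 + 0.125a_S.
The reaction-function slope is 0.125, so a 24-unit rise in a_S moves a_C by 0.125 × 24 = 3. Crestline's best response rises — the actions are strategic complements.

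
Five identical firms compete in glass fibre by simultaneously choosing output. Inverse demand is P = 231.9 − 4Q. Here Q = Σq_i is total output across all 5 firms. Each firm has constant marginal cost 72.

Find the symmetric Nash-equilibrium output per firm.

6.6625

A representative firm's profit is π_i = q_i(231.9 − 4Q) − 72q_i, with Q = q_i + Σ_{j≠i} q_j.
First-order condition: 159.9 − 8q_i − 4Σ_{j≠i} q_j = 0.
Imposing symmetry (q_j = q for all j) turns Σ_{j≠i} q_j into 4q, so 159.9 = 24q and q = 6.6625.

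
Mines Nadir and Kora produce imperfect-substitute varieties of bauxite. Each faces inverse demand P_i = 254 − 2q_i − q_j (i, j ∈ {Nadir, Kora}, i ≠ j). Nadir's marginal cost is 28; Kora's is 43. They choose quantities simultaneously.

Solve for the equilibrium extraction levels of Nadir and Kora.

46.2, 41.2

Mine Nadir's profit: π = q_{Nadir}(254 − 2q_{Nadir} − q_{Kora}) − 28q_{Nadir}.
∂π/∂q_{Nadir} = 226 − 4q_{Nadir} − q_{Kora} = 0 ⇒ q_{Nadir} = 56.5 − 0.25q_{Kora}.
Similarly q_{Kora} = 52.75 − 0.25q_{Nadir}.
Solving the two reaction functions simultaneously: (1 − (−0.25)(−0.25))q_{Nadir} = 56.5 − 0.25·52.75, so 0.9375q_{Nadir} = 43.3125 and q_{Nadir} = 46.2.
Then q_{Kora} = 52.75 − 0.25·46.2 = 41.2.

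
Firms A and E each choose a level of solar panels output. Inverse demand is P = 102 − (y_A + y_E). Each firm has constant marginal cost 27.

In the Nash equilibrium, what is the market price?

Firm A's profit: π = y_A(102 − (y_A + y_E)) − 27y_A.
∂π/∂y_A = 75 − 2y_A − y_E = 0, so y_A = 37.5 − 0.5y_E.
Setting y_A = y_E in the reaction function: y_A = 37.5 − 0.5y_A, so y_A = 37.5 / 1.5 = 25.
Equilibrium price: P = 102 − 50 = 52.

52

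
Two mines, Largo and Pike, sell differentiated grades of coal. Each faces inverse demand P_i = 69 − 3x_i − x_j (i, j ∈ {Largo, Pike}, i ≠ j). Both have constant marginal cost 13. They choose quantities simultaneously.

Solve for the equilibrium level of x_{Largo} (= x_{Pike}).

8

Mine Largo's profit: π = x_{Largo}(69 − 3x_{Largo} − x_{Pike}) − 13x_{Largo}.
∂π/∂x_{Largo} = 56 − 6x_{Largo} − x_{Pike} = 0 ⇒ x_{Largo} = 28/3 − (1/6)x_{Pike}.
By symmetry x_{Pike} = x_{Largo}; substituting into the reaction function, (7/6)x_{Largo} = 28/3 and x_{Largo} = 8.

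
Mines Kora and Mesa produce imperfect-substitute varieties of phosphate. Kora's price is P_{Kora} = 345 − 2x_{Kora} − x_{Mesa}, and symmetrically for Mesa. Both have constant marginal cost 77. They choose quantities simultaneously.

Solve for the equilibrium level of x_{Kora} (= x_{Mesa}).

Mine Kora's profit: π = x_{Kora}(345 − 2x_{Kora} − x_{Mesa}) − 77x_{Kora}.
∂π/∂x_{Kora} = 268 − 4x_{Kora} − x_{Mesa} = 0 ⇒ x_{Kora} = 67 − 0.25x_{Mesa}.
Setting x_{Kora} = x_{Mesa} in the reaction function: x_{Kora} = 67 − 0.25x_{Kora}, so x_{Kora} = 67 / 1.25 = 53.6.

53.6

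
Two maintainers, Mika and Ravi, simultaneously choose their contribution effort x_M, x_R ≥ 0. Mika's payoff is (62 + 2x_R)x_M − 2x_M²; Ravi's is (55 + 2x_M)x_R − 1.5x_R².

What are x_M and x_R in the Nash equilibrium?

37, 43

Expanding Mika's payoff: 62x_M + 2x_Rx_M − 2x_M².
∂π/∂x_M = 62 + 2x_R − 4x_M = 0, so x_M = 15.5 + 0.5x_R.
Likewise for Ravi: x_R = 55/3 + (2/3)x_M.
Substituting the second reaction function into the first: x_M = 15.5 + 0.5(55/3 + (2/3)x_M), which gives (2/3)x_M = 74/3 ⇒ x_M = 37.
Then x_R = 55/3 + (2/3)·37 = 43.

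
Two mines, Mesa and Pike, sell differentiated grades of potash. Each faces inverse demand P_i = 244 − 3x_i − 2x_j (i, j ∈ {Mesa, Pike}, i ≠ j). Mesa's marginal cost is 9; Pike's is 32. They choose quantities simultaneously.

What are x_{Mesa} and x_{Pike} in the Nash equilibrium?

Mine Mesa's profit: π = x_{Mesa}(244 − 3x_{Mesa} − 2x_{Pike}) − 9x_{Mesa}.
∂π/∂x_{Mesa} = 235 − 6x_{Mesa} − 2x_{Pike} = 0 ⇒ x_{Mesa} = 235/6 − (1/3)x_{Pike}.
Similarly x_{Pike} = 106/3 − (1/3)x_{Mesa}.
Solving the two reaction functions simultaneously: (1 − (−1/3)(−1/3))x_{Mesa} = 235/6 − (1/3)·(106/3), so (8/9)x_{Mesa} = 493/18 and x_{Mesa} = 30.8125.
Then x_{Pike} = 106/3 − (1/3)·30.8125 = 25.0625.

30.8125, 25.0625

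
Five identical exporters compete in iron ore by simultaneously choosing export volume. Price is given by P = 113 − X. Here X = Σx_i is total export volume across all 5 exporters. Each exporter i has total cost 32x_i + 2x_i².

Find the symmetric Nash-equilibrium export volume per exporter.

A representative exporter's profit is π_i = x_i(113 − X) − 32x_i − 2x_i², with X = x_i + Σ_{j≠i} x_j.
First-order condition: 81 − 6x_i − Σ_{j≠i} x_j = 0.
With identical exporters, set every x_j = x: then 81 − 6x − 4x = 0, i.e. x = 81/10 = 8.1.

8.1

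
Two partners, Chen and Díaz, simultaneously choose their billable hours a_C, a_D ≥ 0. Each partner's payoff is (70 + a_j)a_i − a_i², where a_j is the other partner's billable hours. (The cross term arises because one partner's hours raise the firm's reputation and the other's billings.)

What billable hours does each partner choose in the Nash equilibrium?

Chen's payoff is (70 + a_D)a_C − a_C².
∂π/∂a_C = 70 + a_D − 2a_C = 0, so a_C = 35 + 0.5a_D.
The game is symmetric, so in equilibrium a_D = a_C: the reaction function gives 0.5a_C = 35, hence a_C = 70.

70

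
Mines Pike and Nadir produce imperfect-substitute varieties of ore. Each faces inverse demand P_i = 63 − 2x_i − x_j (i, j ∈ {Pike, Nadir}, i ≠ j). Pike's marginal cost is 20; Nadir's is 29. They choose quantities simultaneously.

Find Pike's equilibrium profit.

Mine Pike's profit: π = x_{Pike}(63 − 2x_{Pike} − x_{Nadir}) − 20x_{Pike}.
∂π/∂x_{Pike} = 43 − 4x_{Pike} − x_{Nadir} = 0 ⇒ x_{Pike} = 10.75 − 0.25x_{Nadir}.
Similarly x_{Nadir} = 8.5 − 0.25x_{Pike}.
Substituting the second reaction function into the first: x_{Pike} = 10.75 − 0.25(8.5 − 0.25x_{Pike}), which gives 0.9375x_{Pike} = 8.625 ⇒ x_{Pike} = 9.2.
Then x_{Nadir} = 8.5 − 0.25·9.2 = 6.2.
P_{Pike} = 63 − 2·9.2 − 6.2 = 38.4.
Profit = (38.4 − 20)·9.2 = 169.28.

169.28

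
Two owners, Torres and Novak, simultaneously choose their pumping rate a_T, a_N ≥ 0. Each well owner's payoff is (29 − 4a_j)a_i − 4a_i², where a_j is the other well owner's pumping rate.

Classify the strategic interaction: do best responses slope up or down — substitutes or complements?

strategic substitutes

Torres's payoff is (29 − 4a_N)a_T − 4a_T².
∂π/∂a_T = 29 − 4a_N − 8a_T = 0, so a_T = 3.625 − 0.5a_N.
The best-response slope da_T/da_N = −0.5 < 0: the reaction function is downward-sloping, so the choices are strategic substitutes.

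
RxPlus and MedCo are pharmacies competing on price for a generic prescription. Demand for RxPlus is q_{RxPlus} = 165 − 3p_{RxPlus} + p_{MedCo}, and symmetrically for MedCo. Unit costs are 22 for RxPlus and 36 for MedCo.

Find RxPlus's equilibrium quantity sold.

RxPlus's profit: π = (p_{RxPlus} − 22)(165 − 3p_{RxPlus} + p_{MedCo}).
∂π/∂p_{RxPlus} = 231 − 6p_{RxPlus} + p_{MedCo} = 0 ⇒ p_{RxPlus} = 38.5 + (1/6)p_{MedCo}.
Similarly p_{MedCo} = 45.5 + (1/6)p_{RxPlus}.
Plugging p_{MedCo} into RxPlus's best response: p_{RxPlus} = 38.5 + (1/6)(45.5 + (1/6)p_{RxPlus}) ⇒ (35/36)p_{RxPlus} = 553/12, so p_{RxPlus} = 47.4.
Then p_{MedCo} = 45.5 + (1/6)·47.4 = 53.4.
q_{RxPlus} = 165 − 3·47.4 + 53.4 = 76.2.

76.2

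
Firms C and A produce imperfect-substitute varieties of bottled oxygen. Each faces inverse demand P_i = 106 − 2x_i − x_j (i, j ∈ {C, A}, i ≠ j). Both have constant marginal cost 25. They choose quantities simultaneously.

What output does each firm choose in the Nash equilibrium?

16.2

Firm C's profit: π = x_C(106 − 2x_C − x_A) − 25x_C.
∂π/∂x_C = 81 − 4x_C − x_A = 0 ⇒ x_C = 20.25 − 0.25x_A.
Setting x_C = x_A in the reaction function: x_C = 20.25 − 0.25x_C, so x_C = 20.25 / 1.25 = 16.2.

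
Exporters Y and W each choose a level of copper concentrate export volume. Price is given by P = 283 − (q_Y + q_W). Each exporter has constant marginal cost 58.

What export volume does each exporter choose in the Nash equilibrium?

75

Exporter Y's profit: π = q_Y(283 − (q_Y + q_W)) − 58q_Y.
∂π/∂q_Y = 225 − 2q_Y − q_W = 0, so q_Y = 112.5 − 0.5q_W.
Setting q_Y = q_W in the reaction function: q_Y = 112.5 − 0.5q_Y, so q_Y = 112.5 / 1.5 = 75.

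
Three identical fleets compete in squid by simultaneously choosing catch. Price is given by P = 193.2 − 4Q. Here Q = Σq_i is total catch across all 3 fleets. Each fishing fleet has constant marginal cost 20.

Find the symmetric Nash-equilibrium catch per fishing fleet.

A representative fishing fleet's profit is π_i = q_i(193.2 − 4Q) − 20q_i, with Q = q_i + Σ_{j≠i} q_j.
First-order condition: 173.2 − 8q_i − 4Σ_{j≠i} q_j = 0.
With identical fishing fleets, set every q_j = q: then 173.2 − 8q − 8q = 0, i.e. q = 173.2/16 = 10.825.

10.825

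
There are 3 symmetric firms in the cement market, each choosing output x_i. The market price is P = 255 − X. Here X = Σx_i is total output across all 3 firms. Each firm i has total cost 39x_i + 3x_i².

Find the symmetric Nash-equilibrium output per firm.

21.6

A representative firm's profit is π_i = x_i(255 − X) − 39x_i − 3x_i², with X = x_i + Σ_{j≠i} x_j.
First-order condition: 216 − 8x_i − Σ_{j≠i} x_j = 0.
With identical firms, set every x_j = x: then 216 − 8x − 2x = 0, i.e. x = 216/10 = 21.6.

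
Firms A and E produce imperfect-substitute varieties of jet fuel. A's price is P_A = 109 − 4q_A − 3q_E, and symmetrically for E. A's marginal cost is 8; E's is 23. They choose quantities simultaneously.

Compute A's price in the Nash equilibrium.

Firm A's profit: π = q_A(109 − 4q_A − 3q_E) − 8q_A.
∂π/∂q_A = 101 − 8q_A − 3q_E = 0 ⇒ q_A = 12.625 − 0.375q_E.
Similarly q_E = 10.75 − 0.375q_A.
Substituting the second reaction function into the first: q_A = 12.625 − 0.375(10.75 − 0.375q_A), which gives (55/64)q_A = 275/32 ⇒ q_A = 10.
Then q_E = 10.75 − 0.375·10 = 7.
P_A = 109 − 4·10 − 3·7 = 48.

48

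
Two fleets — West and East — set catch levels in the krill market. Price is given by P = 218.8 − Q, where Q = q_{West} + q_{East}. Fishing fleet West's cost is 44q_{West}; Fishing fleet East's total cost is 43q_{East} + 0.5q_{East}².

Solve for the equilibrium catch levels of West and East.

Fishing fleet West's profit: π = q_{West}(218.8 − (q_{West} + q_{East})) − 44q_{West}.
∂π/∂q_{West} = 174.8 − 2q_{West} − q_{East} = 0, so q_{West} = 87.4 − 0.5q_{East}.
For East: ∂π/∂q_{East} = 175.8 − 3q_{East} − q_{West} = 0 ⇒ q_{East} = 58.6 − (1/3)q_{West}.
Substituting the second reaction function into the first: q_{West} = 87.4 − 0.5(58.6 − (1/3)q_{West}), which gives (5/6)q_{West} = 58.1 ⇒ q_{West} = 69.72.
Then q_{East} = 58.6 − (1/3)·69.72 = 35.36.

69.72, 35.36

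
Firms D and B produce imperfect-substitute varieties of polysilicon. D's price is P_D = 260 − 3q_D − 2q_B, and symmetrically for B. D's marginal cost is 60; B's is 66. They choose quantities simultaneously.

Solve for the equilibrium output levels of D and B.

25.375, 23.875

Firm D's profit: π = q_D(260 − 3q_D − 2q_B) − 60q_D.
∂π/∂q_D = 200 − 6q_D − 2q_B = 0 ⇒ q_D = 100/3 − (1/3)q_B.
Similarly q_B = 97/3 − (1/3)q_D.
Plugging q_B into D's best response: q_D = 100/3 − (1/3)(97/3 − (1/3)q_D) ⇒ (8/9)q_D = 203/9, so q_D = 25.375.
Then q_B = 97/3 − (1/3)·25.375 = 23.875.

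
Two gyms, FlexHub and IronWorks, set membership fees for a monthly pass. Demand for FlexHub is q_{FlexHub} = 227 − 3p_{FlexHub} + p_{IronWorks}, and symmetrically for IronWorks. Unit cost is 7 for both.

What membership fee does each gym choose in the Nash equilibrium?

FlexHub's profit: π = (p_{FlexHub} − 7)(227 − 3p_{FlexHub} + p_{IronWorks}).
∂π/∂p_{FlexHub} = 248 − 6p_{FlexHub} + p_{IronWorks} = 0 ⇒ p_{FlexHub} = 124/3 + (1/6)p_{IronWorks}.
The game is symmetric, so in equilibrium p_{IronWorks} = p_{FlexHub}: the reaction function gives (5/6)p_{FlexHub} = 124/3, hence p_{FlexHub} = 49.6.

49.6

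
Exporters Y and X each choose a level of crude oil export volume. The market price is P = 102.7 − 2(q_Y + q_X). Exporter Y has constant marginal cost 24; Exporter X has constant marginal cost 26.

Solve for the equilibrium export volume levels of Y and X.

13.45, 12.45

Exporter Y's profit: π = q_Y(102.7 − 2(q_Y + q_X)) − 24q_Y.
∂π/∂q_Y = 78.7 − 4q_Y − 2q_X = 0, so q_Y = 19.675 − 0.5q_X.
By the same steps for X: q_X = 19.175 − 0.5q_Y.
Substituting the second reaction function into the first: q_Y = 19.675 − 0.5(19.175 − 0.5q_Y), which gives 0.75q_Y = 10.0875 ⇒ q_Y = 13.45.
Then q_X = 19.175 − 0.5·13.45 = 12.45.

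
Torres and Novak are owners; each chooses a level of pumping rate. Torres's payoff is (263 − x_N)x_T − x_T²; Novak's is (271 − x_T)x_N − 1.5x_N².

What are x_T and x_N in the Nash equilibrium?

Expanding Torres's payoff: 263x_T − x_Nx_T − x_T².
∂π/∂x_T = 263 − x_N − 2x_T = 0, so x_T = 131.5 − 0.5x_N.
Likewise for Novak: x_N = 271/3 − (1/3)x_T.
Plugging x_N into Torres's best response: x_T = 131.5 − 0.5(271/3 − (1/3)x_T) ⇒ (5/6)x_T = 259/3, so x_T = 103.6.
Then x_N = 271/3 − (1/3)·103.6 = 55.8.

103.6, 55.8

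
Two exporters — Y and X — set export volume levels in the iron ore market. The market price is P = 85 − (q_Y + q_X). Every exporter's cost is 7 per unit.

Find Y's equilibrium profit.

676

Exporter Y's profit: π = q_Y(85 − (q_Y + q_X)) − 7q_Y.
∂π/∂q_Y = 78 − 2q_Y − q_X = 0, so q_Y = 39 − 0.5q_X.
The game is symmetric, so in equilibrium q_X = q_Y: the reaction function gives 1.5q_Y = 39, hence q_Y = 26.
Price P = 85 − 52 = 33.
Y's profit: (33 − 7)·26 = 676.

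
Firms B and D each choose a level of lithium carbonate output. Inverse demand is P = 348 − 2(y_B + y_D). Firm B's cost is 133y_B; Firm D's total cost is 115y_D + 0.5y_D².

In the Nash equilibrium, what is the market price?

Firm B's profit: π = y_B(348 − 2(y_B + y_D)) − 133y_B.
∂π/∂y_B = 215 − 4y_B − 2y_D = 0, so y_B = 53.75 − 0.5y_D.
For D: ∂π/∂y_D = 233 − 5y_D − 2y_B = 0 ⇒ y_D = 46.6 − 0.4y_B.
Plugging y_D into B's best response: y_B = 53.75 − 0.5(46.6 − 0.4y_B) ⇒ 0.8y_B = 30.45, so y_B = 38.0625.
Then y_D = 46.6 − 0.4·38.0625 = 31.375.
Equilibrium price: P = 348 − 2·69.4375 = 209.125.

209.125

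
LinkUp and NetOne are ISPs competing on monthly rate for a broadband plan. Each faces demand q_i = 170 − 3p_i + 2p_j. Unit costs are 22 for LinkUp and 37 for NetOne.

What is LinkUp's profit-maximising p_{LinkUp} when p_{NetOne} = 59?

LinkUp's profit: π = (p_{LinkUp} − 22)(170 − 3p_{LinkUp} + 2p_{NetOne}).
∂π/∂p_{LinkUp} = 236 − 6p_{LinkUp} + 2p_{NetOne} = 0 ⇒ p_{LinkUp} = 118/3 + (1/3)p_{NetOne}.
At p_{NetOne} = 59: p_{LinkUp} = 118/3 + (1/3)·59 = 59.

59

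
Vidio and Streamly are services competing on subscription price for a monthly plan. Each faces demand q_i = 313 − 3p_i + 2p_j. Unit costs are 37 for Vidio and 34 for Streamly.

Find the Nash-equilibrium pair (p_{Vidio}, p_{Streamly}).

105.4375, 104.3125

Vidio's profit: π = (p_{Vidio} − 37)(313 − 3p_{Vidio} + 2p_{Streamly}).
∂π/∂p_{Vidio} = 424 − 6p_{Vidio} + 2p_{Streamly} = 0 ⇒ p_{Vidio} = 212/3 + (1/3)p_{Streamly}.
Similarly p_{Streamly} = 415/6 + (1/3)p_{Vidio}.
Substituting the second reaction function into the first: p_{Vidio} = 212/3 + (1/3)(415/6 + (1/3)p_{Vidio}), which gives (8/9)p_{Vidio} = 1687/18 ⇒ p_{Vidio} = 105.4375.
Then p_{Streamly} = 415/6 + (1/3)·105.4375 = 104.3125.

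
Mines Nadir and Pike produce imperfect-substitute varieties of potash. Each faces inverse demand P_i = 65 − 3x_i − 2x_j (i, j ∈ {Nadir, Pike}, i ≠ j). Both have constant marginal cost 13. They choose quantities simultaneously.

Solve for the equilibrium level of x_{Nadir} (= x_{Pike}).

Mine Nadir's profit: π = x_{Nadir}(65 − 3x_{Nadir} − 2x_{Pike}) − 13x_{Nadir}.
∂π/∂x_{Nadir} = 52 − 6x_{Nadir} − 2x_{Pike} = 0 ⇒ x_{Nadir} = 26/3 − (1/3)x_{Pike}.
The game is symmetric, so in equilibrium x_{Pike} = x_{Nadir}: the reaction function gives (4/3)x_{Nadir} = 26/3, hence x_{Nadir} = 6.5.

6.5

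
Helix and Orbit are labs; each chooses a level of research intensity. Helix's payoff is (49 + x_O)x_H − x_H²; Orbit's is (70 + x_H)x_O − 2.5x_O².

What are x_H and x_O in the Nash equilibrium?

Expanding Helix's payoff: 49x_H + x_Ox_H − x_H².
∂π/∂x_H = 49 + x_O − 2x_H = 0, so x_H = 24.5 + 0.5x_O.
Likewise for Orbit: x_O = 14 + 0.2x_H.
Solving the two reaction functions simultaneously: (1 − (0.5)(0.2))x_H = 24.5 + 0.5·14, so 0.9x_H = 31.5 and x_H = 35.
Then x_O = 14 + 0.2·35 = 21.

35, 21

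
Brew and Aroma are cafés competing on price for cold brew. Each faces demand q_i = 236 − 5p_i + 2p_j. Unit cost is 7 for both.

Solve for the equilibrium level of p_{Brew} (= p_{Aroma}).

33.875

Brew's profit: π = (p_{Brew} − 7)(236 − 5p_{Brew} + 2p_{Aroma}).
∂π/∂p_{Brew} = 271 − 10p_{Brew} + 2p_{Aroma} = 0 ⇒ p_{Brew} = 27.1 + 0.2p_{Aroma}.
Setting p_{Brew} = p_{Aroma} in the reaction function: p_{Brew} = 27.1 + 0.2p_{Brew}, so p_{Brew} = 27.1 / 0.8 = 33.875.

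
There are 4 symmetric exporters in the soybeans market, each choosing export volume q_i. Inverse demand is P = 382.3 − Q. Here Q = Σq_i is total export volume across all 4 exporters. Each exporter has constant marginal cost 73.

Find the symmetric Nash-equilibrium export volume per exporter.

A representative exporter's profit is π_i = q_i(382.3 − Q) − 73q_i, with Q = q_i + Σ_{j≠i} q_j.
First-order condition: 309.3 − 2q_i − Σ_{j≠i} q_j = 0.
Imposing symmetry (q_j = q for all j) turns Σ_{j≠i} q_j into 3q, so 309.3 = 5q and q = 61.86.

61.86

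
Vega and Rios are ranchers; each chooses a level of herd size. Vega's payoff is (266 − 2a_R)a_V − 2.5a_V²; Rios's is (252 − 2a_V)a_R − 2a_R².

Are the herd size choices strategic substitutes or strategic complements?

strategic substitutes

Expanding Vega's payoff: 266a_V − 2a_Ra_V − 2.5a_V².
∂π/∂a_V = 266 − 2a_R − 5a_V = 0, so a_V = 53.2 − 0.4a_R.
The best-response slope da_V/da_R = −0.4 < 0: the reaction function is downward-sloping, so the choices are strategic substitutes.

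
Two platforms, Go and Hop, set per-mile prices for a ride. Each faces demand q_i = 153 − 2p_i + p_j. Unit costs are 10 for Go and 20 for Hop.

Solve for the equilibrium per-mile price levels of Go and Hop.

Go's profit: π = (p_{Go} − 10)(153 − 2p_{Go} + p_{Hop}).
∂π/∂p_{Go} = 173 − 4p_{Go} + p_{Hop} = 0 ⇒ p_{Go} = 43.25 + 0.25p_{Hop}.
Similarly p_{Hop} = 48.25 + 0.25p_{Go}.
Solving the two reaction functions simultaneously: (1 − (0.25)(0.25))p_{Go} = 43.25 + 0.25·48.25, so 0.9375p_{Go} = 55.3125 and p_{Go} = 59.
Then p_{Hop} = 48.25 + 0.25·59 = 63.

59, 63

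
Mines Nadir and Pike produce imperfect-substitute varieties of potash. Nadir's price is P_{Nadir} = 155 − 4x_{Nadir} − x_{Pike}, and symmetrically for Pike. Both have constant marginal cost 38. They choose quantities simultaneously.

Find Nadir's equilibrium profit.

676

Mine Nadir's profit: π = x_{Nadir}(155 − 4x_{Nadir} − x_{Pike}) − 38x_{Nadir}.
∂π/∂x_{Nadir} = 117 − 8x_{Nadir} − x_{Pike} = 0 ⇒ x_{Nadir} = 14.625 − 0.125x_{Pike}.
The game is symmetric, so in equilibrium x_{Pike} = x_{Nadir}: the reaction function gives 1.125x_{Nadir} = 14.625, hence x_{Nadir} = 13.
P_{Nadir} = 155 − 4·13 − 13 = 90.
Profit = (90 − 38)·13 = 676.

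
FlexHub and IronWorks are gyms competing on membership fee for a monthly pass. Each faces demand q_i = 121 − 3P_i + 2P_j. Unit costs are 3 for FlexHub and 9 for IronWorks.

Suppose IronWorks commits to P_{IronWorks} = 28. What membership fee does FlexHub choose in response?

FlexHub's profit: π = (P_{FlexHub} − 3)(121 − 3P_{FlexHub} + 2P_{IronWorks}).
∂π/∂P_{FlexHub} = 130 − 6P_{FlexHub} + 2P_{IronWorks} = 0 ⇒ P_{FlexHub} = 65/3 + (1/3)P_{IronWorks}.
At P_{IronWorks} = 28: P_{FlexHub} = 65/3 + (1/3)·28 = 31.

31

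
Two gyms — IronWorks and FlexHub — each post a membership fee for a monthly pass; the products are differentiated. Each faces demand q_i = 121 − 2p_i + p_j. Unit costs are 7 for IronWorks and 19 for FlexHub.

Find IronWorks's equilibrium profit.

IronWorks's profit: π = (p_{IronWorks} − 7)(121 − 2p_{IronWorks} + p_{FlexHub}).
∂π/∂p_{IronWorks} = 135 − 4p_{IronWorks} + p_{FlexHub} = 0 ⇒ p_{IronWorks} = 33.75 + 0.25p_{FlexHub}.
Similarly p_{FlexHub} = 39.75 + 0.25p_{IronWorks}.
Plugging p_{FlexHub} into IronWorks's best response: p_{IronWorks} = 33.75 + 0.25(39.75 + 0.25p_{IronWorks}) ⇒ 0.9375p_{IronWorks} = 43.6875, so p_{IronWorks} = 46.6.
Then p_{FlexHub} = 39.75 + 0.25·46.6 = 51.4.
q_{IronWorks} = 121 − 2·46.6 + 51.4 = 79.2.
Profit = (46.6 − 7)·79.2 = 3136.32.

3136.32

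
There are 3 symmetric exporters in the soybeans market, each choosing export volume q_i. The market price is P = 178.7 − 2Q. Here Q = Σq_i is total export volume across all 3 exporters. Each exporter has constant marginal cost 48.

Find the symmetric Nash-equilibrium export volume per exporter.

16.3375

A representative exporter's profit is π_i = q_i(178.7 − 2Q) − 48q_i, with Q = q_i + Σ_{j≠i} q_j.
First-order condition: 130.7 − 4q_i − 2Σ_{j≠i} q_j = 0.
Imposing symmetry (q_j = q for all j) turns Σ_{j≠i} q_j into 2q, so 130.7 = 8q and q = 16.3375.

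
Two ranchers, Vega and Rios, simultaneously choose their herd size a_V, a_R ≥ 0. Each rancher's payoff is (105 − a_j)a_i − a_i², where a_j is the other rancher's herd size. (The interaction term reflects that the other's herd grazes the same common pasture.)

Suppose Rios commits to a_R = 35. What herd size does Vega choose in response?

35

Vega's payoff is (105 − a_R)a_V − a_V².
∂π/∂a_V = 105 − a_R − 2a_V = 0, so a_V = 52.5 − 0.5a_R.
At a_R = 35: a_V = 52.5 − 0.5·35 = 35.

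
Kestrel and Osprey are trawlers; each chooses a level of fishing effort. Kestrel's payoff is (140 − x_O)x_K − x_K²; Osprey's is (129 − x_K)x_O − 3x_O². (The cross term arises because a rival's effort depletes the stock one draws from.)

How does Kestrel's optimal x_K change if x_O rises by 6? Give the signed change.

-3

Expanding Kestrel's payoff: 140x_K − x_Ox_K − x_K².
∂π/∂x_K = 140 − x_O − 2x_K = 0, so x_K = 70 − 0.5x_O.
The reaction-function slope is −0.5, so a 6-unit rise in x_O moves x_K by −0.5 × 6 = −3. Kestrel's best response falls — the actions are strategic substitutes.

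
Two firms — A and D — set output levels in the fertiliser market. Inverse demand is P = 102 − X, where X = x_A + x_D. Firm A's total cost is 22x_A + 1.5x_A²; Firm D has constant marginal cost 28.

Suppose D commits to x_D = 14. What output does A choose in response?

13.2

Firm A's profit: π = x_A(102 − (x_A + x_D)) − 22x_A − 1.5x_A².
∂π/∂x_A = 80 − 5x_A − x_D = 0, so x_A = 16 − 0.2x_D.
At x_D = 14: x_A = 16 − 0.2·14 = 13.2.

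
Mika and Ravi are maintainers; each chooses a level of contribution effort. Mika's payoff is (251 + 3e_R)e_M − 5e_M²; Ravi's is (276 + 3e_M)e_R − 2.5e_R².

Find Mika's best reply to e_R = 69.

45.8

Expanding Mika's payoff: 251e_M + 3e_Re_M − 5e_M².
∂π/∂e_M = 251 + 3e_R − 10e_M = 0, so e_M = 25.1 + 0.3e_R.
At e_R = 69: e_M = 25.1 + 0.3·69 = 45.8.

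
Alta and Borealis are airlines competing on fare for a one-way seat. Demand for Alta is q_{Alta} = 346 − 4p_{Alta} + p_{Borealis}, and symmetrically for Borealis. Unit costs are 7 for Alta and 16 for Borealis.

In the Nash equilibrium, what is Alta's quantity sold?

188

Alta's profit: π = (p_{Alta} − 7)(346 − 4p_{Alta} + p_{Borealis}).
∂π/∂p_{Alta} = 374 − 8p_{Alta} + p_{Borealis} = 0 ⇒ p_{Alta} = 46.75 + 0.125p_{Borealis}.
Similarly p_{Borealis} = 51.25 + 0.125p_{Alta}.
Plugging p_{Borealis} into Alta's best response: p_{Alta} = 46.75 + 0.125(51.25 + 0.125p_{Alta}) ⇒ (63/64)p_{Alta} = 1701/32, so p_{Alta} = 54.
Then p_{Borealis} = 51.25 + 0.125·54 = 58.
q_{Alta} = 346 − 4·54 + 58 = 188.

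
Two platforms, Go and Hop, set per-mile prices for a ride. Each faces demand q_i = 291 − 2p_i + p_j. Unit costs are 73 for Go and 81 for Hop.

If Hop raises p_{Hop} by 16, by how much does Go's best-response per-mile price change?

Go's profit: π = (p_{Go} − 73)(291 − 2p_{Go} + p_{Hop}).
∂π/∂p_{Go} = 437 − 4p_{Go} + p_{Hop} = 0 ⇒ p_{Go} = 109.25 + 0.25p_{Hop}.
The reaction-function slope is 0.25, so a 16-unit rise in p_{Hop} moves p_{Go} by 0.25 × 16 = 4. Go's best response rises — the actions are strategic complements.

4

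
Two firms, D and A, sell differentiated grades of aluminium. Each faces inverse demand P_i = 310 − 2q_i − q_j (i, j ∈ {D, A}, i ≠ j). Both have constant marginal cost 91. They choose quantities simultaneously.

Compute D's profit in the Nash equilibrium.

3836.88

Firm D's profit: π = q_D(310 − 2q_D − q_A) − 91q_D.
∂π/∂q_D = 219 − 4q_D − q_A = 0 ⇒ q_D = 54.75 − 0.25q_A.
Setting q_D = q_A in the reaction function: q_D = 54.75 − 0.25q_D, so q_D = 54.75 / 1.25 = 43.8.
P_D = 310 − 2·43.8 − 43.8 = 178.6.
Profit = (178.6 − 91)·43.8 = 3836.88.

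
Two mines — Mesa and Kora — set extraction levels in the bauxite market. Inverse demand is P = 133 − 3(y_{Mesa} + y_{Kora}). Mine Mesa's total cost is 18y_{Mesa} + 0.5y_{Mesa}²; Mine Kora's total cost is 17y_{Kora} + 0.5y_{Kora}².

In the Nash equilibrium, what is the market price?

Mine Mesa's profit: π = y_{Mesa}(133 − 3(y_{Mesa} + y_{Kora})) − 18y_{Mesa} − 0.5y_{Mesa}².
∂π/∂y_{Mesa} = 115 − 7y_{Mesa} − 3y_{Kora} = 0, so y_{Mesa} = 115/7 − (3/7)y_{Kora}.
By the same steps for Kora: y_{Kora} = 116/7 − (3/7)y_{Mesa}.
Substituting the second reaction function into the first: y_{Mesa} = 115/7 − (3/7)(116/7 − (3/7)y_{Mesa}), which gives (40/49)y_{Mesa} = 457/49 ⇒ y_{Mesa} = 11.425.
Then y_{Kora} = 116/7 − (3/7)·11.425 = 11.675.
Equilibrium price: P = 133 − 3·23.1 = 63.7.

63.7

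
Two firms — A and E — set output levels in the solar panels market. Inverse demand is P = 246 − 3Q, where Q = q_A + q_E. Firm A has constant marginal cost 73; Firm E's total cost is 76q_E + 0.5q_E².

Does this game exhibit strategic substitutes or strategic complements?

strategic substitutes

Firm A's profit: π = q_A(246 − 3(q_A + q_E)) − 73q_A.
∂π/∂q_A = 173 − 6q_A − 3q_E = 0, so q_A = 173/6 − 0.5q_E.
The best-response slope dq_A/dq_E = −0.5 < 0: the reaction function is downward-sloping, so the choices are strategic substitutes.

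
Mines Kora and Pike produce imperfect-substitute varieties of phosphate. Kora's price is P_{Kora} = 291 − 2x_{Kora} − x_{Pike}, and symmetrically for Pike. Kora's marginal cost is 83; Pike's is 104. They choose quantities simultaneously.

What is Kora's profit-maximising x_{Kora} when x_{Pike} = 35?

43.25

Mine Kora's profit: π = x_{Kora}(291 − 2x_{Kora} − x_{Pike}) − 83x_{Kora}.
∂π/∂x_{Kora} = 208 − 4x_{Kora} − x_{Pike} = 0 ⇒ x_{Kora} = 52 − 0.25x_{Pike}.
At x_{Pike} = 35: x_{Kora} = 52 − 0.25·35 = 43.25.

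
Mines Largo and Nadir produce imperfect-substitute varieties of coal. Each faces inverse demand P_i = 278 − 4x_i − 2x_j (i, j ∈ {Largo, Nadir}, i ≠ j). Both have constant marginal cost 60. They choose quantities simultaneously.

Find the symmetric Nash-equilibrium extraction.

Mine Largo's profit: π = x_{Largo}(278 − 4x_{Largo} − 2x_{Nadir}) − 60x_{Largo}.
∂π/∂x_{Largo} = 218 − 8x_{Largo} − 2x_{Nadir} = 0 ⇒ x_{Largo} = 27.25 − 0.25x_{Nadir}.
By symmetry x_{Nadir} = x_{Largo}; substituting into the reaction function, 1.25x_{Largo} = 27.25 and x_{Largo} = 21.8.

21.8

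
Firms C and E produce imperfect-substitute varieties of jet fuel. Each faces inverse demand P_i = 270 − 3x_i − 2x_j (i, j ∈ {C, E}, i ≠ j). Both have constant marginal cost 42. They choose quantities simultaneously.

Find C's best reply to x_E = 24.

30

Firm C's profit: π = x_C(270 − 3x_C − 2x_E) − 42x_C.
∂π/∂x_C = 228 − 6x_C − 2x_E = 0 ⇒ x_C = 38 − (1/3)x_E.
At x_E = 24: x_C = 38 − (1/3)·24 = 30.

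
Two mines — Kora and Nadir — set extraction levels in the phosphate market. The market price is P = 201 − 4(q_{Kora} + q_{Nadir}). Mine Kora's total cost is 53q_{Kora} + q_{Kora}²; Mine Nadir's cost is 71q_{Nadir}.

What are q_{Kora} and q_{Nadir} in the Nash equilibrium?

10.375, 11.0625

Mine Kora's profit: π = q_{Kora}(201 − 4(q_{Kora} + q_{Nadir})) − 53q_{Kora} − q_{Kora}².
∂π/∂q_{Kora} = 148 − 10q_{Kora} − 4q_{Nadir} = 0, so q_{Kora} = 14.8 − 0.4q_{Nadir}.
For Nadir: ∂π/∂q_{Nadir} = 130 − 8q_{Nadir} − 4q_{Kora} = 0 ⇒ q_{Nadir} = 16.25 − 0.5q_{Kora}.
Plugging q_{Nadir} into Kora's best response: q_{Kora} = 14.8 − 0.4(16.25 − 0.5q_{Kora}) ⇒ 0.8q_{Kora} = 8.3, so q_{Kora} = 10.375.
Then q_{Nadir} = 16.25 − 0.5·10.375 = 11.0625.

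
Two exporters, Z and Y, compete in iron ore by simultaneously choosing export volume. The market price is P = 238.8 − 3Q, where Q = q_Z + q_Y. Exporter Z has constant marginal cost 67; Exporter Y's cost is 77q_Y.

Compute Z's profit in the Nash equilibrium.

Exporter Z's profit: π = q_Z(238.8 − 3(q_Z + q_Y)) − 67q_Z.
∂π/∂q_Z = 171.8 − 6q_Z − 3q_Y = 0, so q_Z = 859/30 − 0.5q_Y.
By the same steps for Y: q_Y = 809/30 − 0.5q_Z.
Plugging q_Y into Z's best response: q_Z = 859/30 − 0.5(809/30 − 0.5q_Z) ⇒ 0.75q_Z = 15.15, so q_Z = 20.2.
Then q_Y = 809/30 − 0.5·20.2 = 253/15.
Price P = 238.8 − 3·(556/15) = 127.6.
Z's profit: (127.6 − 67)·20.2 = 1224.12.

1224.12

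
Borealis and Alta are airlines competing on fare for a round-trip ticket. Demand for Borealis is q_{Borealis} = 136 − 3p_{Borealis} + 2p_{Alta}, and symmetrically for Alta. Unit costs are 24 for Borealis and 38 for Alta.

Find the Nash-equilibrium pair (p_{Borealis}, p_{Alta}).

Borealis's profit: π = (p_{Borealis} − 24)(136 − 3p_{Borealis} + 2p_{Alta}).
∂π/∂p_{Borealis} = 208 − 6p_{Borealis} + 2p_{Alta} = 0 ⇒ p_{Borealis} = 104/3 + (1/3)p_{Alta}.
Similarly p_{Alta} = 125/3 + (1/3)p_{Borealis}.
Plugging p_{Alta} into Borealis's best response: p_{Borealis} = 104/3 + (1/3)(125/3 + (1/3)p_{Borealis}) ⇒ (8/9)p_{Borealis} = 437/9, so p_{Borealis} = 54.625.
Then p_{Alta} = 125/3 + (1/3)·54.625 = 59.875.

54.625, 59.875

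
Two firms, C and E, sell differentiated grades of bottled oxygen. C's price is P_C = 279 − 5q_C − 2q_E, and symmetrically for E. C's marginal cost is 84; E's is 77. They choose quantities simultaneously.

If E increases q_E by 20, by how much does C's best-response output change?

Firm C's profit: π = q_C(279 − 5q_C − 2q_E) − 84q_C.
∂π/∂q_C = 195 − 10q_C − 2q_E = 0 ⇒ q_C = 19.5 − 0.2q_E.
The reaction-function slope is −0.2, so a 20-unit rise in q_E moves q_C by −0.2 × 20 = −4. C's best response falls — the actions are strategic substitutes.

-4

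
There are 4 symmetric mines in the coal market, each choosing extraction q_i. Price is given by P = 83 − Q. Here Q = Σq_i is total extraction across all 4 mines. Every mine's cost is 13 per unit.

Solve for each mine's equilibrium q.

14

A representative mine's profit is π_i = q_i(83 − Q) − 13q_i, with Q = q_i + Σ_{j≠i} q_j.
First-order condition: 70 − 2q_i − Σ_{j≠i} q_j = 0.
With identical mines, set every q_j = q: then 70 − 2q − 3q = 0, i.e. q = 70/5 = 14.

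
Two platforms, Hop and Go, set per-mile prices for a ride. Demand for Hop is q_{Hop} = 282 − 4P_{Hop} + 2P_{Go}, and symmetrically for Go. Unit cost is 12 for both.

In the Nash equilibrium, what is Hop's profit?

7396

Hop's profit: π = (P_{Hop} − 12)(282 − 4P_{Hop} + 2P_{Go}).
∂π/∂P_{Hop} = 330 − 8P_{Hop} + 2P_{Go} = 0 ⇒ P_{Hop} = 41.25 + 0.25P_{Go}.
Setting P_{Hop} = P_{Go} in the reaction function: P_{Hop} = 41.25 + 0.25P_{Hop}, so P_{Hop} = 41.25 / 0.75 = 55.
q_{Hop} = 282 − 4·55 + 2·55 = 172.
Profit = (55 − 12)·172 = 7396.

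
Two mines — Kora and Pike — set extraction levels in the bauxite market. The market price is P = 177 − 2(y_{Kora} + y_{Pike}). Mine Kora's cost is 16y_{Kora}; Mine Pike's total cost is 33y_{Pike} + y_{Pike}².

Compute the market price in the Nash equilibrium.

83.8

Mine Kora's profit: π = y_{Kora}(177 − 2(y_{Kora} + y_{Pike})) − 16y_{Kora}.
∂π/∂y_{Kora} = 161 − 4y_{Kora} − 2y_{Pike} = 0, so y_{Kora} = 40.25 − 0.5y_{Pike}.
For Pike: ∂π/∂y_{Pike} = 144 − 6y_{Pike} − 2y_{Kora} = 0 ⇒ y_{Pike} = 24 − (1/3)y_{Kora}.
Substituting the second reaction function into the first: y_{Kora} = 40.25 − 0.5(24 − (1/3)y_{Kora}), which gives (5/6)y_{Kora} = 28.25 ⇒ y_{Kora} = 33.9.
Then y_{Pike} = 24 − (1/3)·33.9 = 12.7.
Equilibrium price: P = 177 − 2·46.6 = 83.8.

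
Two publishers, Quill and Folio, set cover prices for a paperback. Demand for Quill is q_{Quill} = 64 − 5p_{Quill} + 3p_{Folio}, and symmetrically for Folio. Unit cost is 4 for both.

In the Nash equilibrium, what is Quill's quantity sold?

Quill's profit: π = (p_{Quill} − 4)(64 − 5p_{Quill} + 3p_{Folio}).
∂π/∂p_{Quill} = 84 − 10p_{Quill} + 3p_{Folio} = 0 ⇒ p_{Quill} = 8.4 + 0.3p_{Folio}.
Setting p_{Quill} = p_{Folio} in the reaction function: p_{Quill} = 8.4 + 0.3p_{Quill}, so p_{Quill} = 8.4 / 0.7 = 12.
q_{Quill} = 64 − 5·12 + 3·12 = 40.

40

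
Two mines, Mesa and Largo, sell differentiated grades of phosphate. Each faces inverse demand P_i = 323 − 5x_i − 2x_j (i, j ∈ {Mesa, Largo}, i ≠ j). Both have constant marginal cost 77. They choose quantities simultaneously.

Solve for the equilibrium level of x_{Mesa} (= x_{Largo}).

20.5

Mine Mesa's profit: π = x_{Mesa}(323 − 5x_{Mesa} − 2x_{Largo}) − 77x_{Mesa}.
∂π/∂x_{Mesa} = 246 − 10x_{Mesa} − 2x_{Largo} = 0 ⇒ x_{Mesa} = 24.6 − 0.2x_{Largo}.
Setting x_{Mesa} = x_{Largo} in the reaction function: x_{Mesa} = 24.6 − 0.2x_{Mesa}, so x_{Mesa} = 24.6 / 1.2 = 20.5.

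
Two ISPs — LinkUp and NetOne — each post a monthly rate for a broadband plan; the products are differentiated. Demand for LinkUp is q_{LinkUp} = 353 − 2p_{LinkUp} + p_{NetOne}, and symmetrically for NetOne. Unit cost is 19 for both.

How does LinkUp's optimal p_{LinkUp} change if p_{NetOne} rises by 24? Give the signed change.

6

LinkUp's profit: π = (p_{LinkUp} − 19)(353 − 2p_{LinkUp} + p_{NetOne}).
∂π/∂p_{LinkUp} = 391 − 4p_{LinkUp} + p_{NetOne} = 0 ⇒ p_{LinkUp} = 97.75 + 0.25p_{NetOne}.
The reaction-function slope is 0.25, so a 24-unit rise in p_{NetOne} moves p_{LinkUp} by 0.25 × 24 = 6. LinkUp's best response rises — the actions are strategic complements.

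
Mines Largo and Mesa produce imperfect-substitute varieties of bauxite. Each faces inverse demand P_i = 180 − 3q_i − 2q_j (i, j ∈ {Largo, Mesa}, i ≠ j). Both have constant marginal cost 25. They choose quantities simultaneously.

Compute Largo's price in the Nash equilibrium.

Mine Largo's profit: π = q_{Largo}(180 − 3q_{Largo} − 2q_{Mesa}) − 25q_{Largo}.
∂π/∂q_{Largo} = 155 − 6q_{Largo} − 2q_{Mesa} = 0 ⇒ q_{Largo} = 155/6 − (1/3)q_{Mesa}.
Setting q_{Largo} = q_{Mesa} in the reaction function: q_{Largo} = 155/6 − (1/3)q_{Largo}, so q_{Largo} = (155/6) / (4/3) = 19.375.
P_{Largo} = 180 − 3·19.375 − 2·19.375 = 83.125.

83.125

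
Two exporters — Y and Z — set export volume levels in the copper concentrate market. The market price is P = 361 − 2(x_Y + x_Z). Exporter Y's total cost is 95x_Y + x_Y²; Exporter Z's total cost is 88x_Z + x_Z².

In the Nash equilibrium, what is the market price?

Exporter Y's profit: π = x_Y(361 − 2(x_Y + x_Z)) − 95x_Y − x_Y².
∂π/∂x_Y = 266 − 6x_Y − 2x_Z = 0, so x_Y = 133/3 − (1/3)x_Z.
By the same steps for Z: x_Z = 45.5 − (1/3)x_Y.
Substituting the second reaction function into the first: x_Y = 133/3 − (1/3)(45.5 − (1/3)x_Y), which gives (8/9)x_Y = 175/6 ⇒ x_Y = 32.8125.
Then x_Z = 45.5 − (1/3)·32.8125 = 34.5625.
Equilibrium price: P = 361 − 2·67.375 = 226.25.

226.25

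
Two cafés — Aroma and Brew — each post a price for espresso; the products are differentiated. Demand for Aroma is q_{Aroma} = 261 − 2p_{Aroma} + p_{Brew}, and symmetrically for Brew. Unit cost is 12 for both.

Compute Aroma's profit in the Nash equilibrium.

Aroma's profit: π = (p_{Aroma} − 12)(261 − 2p_{Aroma} + p_{Brew}).
∂π/∂p_{Aroma} = 285 − 4p_{Aroma} + p_{Brew} = 0 ⇒ p_{Aroma} = 71.25 + 0.25p_{Brew}.
Setting p_{Aroma} = p_{Brew} in the reaction function: p_{Aroma} = 71.25 + 0.25p_{Aroma}, so p_{Aroma} = 71.25 / 0.75 = 95.
q_{Aroma} = 261 − 2·95 + 95 = 166.
Profit = (95 − 12)·166 = 13778.

13778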